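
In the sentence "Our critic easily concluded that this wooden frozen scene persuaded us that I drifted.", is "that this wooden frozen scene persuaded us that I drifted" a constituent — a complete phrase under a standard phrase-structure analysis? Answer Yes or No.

The sequence corresponds to a single SBAR node — the subordinate clause "that this wooden frozen scene persuaded us that I drifted".

Yes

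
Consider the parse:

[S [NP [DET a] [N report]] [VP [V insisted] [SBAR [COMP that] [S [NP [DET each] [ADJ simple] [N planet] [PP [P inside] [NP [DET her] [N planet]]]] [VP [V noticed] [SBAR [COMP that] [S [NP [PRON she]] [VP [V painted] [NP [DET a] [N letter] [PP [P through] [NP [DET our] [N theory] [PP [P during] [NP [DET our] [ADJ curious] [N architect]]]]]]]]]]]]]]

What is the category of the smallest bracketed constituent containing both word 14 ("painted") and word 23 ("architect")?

Both words fall inside [VP painted a letter through our theory during our curious architect] (words 14–23), and no smaller constituent contains them both. Label: VP.

VP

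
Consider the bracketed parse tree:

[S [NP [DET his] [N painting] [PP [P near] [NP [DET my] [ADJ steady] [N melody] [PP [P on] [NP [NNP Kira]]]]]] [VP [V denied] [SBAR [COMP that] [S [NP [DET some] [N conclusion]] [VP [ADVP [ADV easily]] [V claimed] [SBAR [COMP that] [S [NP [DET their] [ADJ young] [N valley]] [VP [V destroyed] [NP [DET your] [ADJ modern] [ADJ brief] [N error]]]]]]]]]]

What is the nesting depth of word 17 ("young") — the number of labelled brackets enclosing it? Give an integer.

9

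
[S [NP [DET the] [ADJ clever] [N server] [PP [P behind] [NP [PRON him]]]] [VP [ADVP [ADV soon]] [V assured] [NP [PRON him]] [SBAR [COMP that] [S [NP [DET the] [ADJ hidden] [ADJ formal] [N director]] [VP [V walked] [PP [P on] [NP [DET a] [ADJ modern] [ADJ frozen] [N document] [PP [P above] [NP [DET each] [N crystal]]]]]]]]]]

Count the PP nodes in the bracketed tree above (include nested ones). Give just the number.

The PP constituents are: [PP behind him]; [PP on a modern frozen document above each crystal]; [PP above each crystal]. Total: 3.

3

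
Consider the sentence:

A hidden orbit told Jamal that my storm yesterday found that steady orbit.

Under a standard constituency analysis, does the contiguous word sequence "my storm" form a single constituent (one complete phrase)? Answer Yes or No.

Yes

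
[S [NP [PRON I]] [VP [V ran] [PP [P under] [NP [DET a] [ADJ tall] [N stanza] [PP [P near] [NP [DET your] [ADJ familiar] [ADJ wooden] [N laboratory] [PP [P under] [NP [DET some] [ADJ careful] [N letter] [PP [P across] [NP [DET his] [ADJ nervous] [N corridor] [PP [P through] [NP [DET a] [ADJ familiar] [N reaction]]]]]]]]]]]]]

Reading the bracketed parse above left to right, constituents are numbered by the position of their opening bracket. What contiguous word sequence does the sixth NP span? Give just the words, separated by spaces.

In left-to-right order the NP constituents are "I"; "a tall stanza near your familiar wooden laboratory under some careful letter across his nervous corridor through a familiar reaction"; "your familiar wooden laboratory under some careful letter across his nervous corridor through a familiar reaction"; "some careful letter across his nervous corridor through a familiar reaction"; "his nervous corridor through a familiar reaction"; "a familiar reaction". Number 6 is "a familiar reaction".

a familiar reaction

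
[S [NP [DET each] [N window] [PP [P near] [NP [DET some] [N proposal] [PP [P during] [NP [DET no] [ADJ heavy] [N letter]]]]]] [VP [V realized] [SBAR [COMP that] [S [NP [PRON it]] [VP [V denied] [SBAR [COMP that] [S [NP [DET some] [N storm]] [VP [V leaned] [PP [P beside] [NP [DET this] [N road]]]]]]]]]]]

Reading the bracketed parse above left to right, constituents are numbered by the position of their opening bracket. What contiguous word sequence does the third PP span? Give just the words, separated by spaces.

beside this road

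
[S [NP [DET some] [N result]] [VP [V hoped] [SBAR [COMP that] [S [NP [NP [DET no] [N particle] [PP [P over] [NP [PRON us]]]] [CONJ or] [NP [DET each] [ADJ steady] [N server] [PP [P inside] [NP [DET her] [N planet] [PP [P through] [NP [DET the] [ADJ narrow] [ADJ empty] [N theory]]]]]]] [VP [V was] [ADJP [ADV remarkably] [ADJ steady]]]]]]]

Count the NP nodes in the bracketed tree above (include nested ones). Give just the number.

Scanning left to right, an opening `[NP` appears at word positions 1, 5, 5, 8, 10, 14, 17 — 7 in total.

7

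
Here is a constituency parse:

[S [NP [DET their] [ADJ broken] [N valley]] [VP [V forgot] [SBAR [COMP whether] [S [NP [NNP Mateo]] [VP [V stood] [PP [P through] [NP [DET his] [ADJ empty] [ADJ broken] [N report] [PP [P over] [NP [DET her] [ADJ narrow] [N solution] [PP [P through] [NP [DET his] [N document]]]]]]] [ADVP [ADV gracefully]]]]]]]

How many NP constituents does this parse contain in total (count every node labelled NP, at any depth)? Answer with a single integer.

5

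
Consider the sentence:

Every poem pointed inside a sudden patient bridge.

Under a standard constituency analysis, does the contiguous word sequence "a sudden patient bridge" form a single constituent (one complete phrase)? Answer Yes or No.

Yes

The sequence corresponds to a single NP node — the noun phrase "a sudden patient bridge".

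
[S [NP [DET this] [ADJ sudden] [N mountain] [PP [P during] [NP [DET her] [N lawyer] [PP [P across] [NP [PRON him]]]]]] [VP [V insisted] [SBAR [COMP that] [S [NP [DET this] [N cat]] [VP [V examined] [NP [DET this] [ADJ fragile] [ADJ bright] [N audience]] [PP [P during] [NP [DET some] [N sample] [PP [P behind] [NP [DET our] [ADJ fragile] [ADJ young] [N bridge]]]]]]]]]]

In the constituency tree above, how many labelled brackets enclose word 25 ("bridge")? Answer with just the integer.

10

Path from the root down to the word: S → VP → SBAR → S → VP → PP → NP → PP → NP → N. That is 10 enclosing brackets.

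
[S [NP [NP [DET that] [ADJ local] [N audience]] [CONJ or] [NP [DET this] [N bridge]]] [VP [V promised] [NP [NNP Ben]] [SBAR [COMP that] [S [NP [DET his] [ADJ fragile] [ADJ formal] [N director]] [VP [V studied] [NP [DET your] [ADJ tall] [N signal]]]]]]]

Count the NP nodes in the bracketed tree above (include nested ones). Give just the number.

6

Scanning left to right, an opening `[NP` appears at word positions 1, 1, 5, 8, 10, 15 — 6 in total.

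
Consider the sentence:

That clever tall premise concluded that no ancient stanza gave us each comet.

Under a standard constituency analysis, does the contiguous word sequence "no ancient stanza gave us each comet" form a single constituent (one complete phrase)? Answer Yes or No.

Yes

"no ancient stanza gave us each comet" is exactly the clause [S no ancient stanza gave us each comet], a complete constituent.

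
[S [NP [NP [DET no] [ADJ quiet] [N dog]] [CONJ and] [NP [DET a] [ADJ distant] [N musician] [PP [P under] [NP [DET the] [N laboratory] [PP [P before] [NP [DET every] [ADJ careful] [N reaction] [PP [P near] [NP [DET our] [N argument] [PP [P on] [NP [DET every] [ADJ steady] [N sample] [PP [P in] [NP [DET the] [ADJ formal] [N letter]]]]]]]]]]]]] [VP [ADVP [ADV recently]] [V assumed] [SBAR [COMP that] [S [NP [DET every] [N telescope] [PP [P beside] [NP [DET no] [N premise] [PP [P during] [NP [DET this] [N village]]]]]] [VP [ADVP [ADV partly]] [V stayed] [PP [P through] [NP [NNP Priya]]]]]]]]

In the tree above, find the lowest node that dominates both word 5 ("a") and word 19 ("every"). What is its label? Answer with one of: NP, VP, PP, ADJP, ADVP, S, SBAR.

NP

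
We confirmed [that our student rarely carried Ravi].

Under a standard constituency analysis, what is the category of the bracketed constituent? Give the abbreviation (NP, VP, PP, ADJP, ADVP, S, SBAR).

SBAR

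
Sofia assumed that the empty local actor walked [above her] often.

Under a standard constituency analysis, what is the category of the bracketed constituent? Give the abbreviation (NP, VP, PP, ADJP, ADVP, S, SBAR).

PP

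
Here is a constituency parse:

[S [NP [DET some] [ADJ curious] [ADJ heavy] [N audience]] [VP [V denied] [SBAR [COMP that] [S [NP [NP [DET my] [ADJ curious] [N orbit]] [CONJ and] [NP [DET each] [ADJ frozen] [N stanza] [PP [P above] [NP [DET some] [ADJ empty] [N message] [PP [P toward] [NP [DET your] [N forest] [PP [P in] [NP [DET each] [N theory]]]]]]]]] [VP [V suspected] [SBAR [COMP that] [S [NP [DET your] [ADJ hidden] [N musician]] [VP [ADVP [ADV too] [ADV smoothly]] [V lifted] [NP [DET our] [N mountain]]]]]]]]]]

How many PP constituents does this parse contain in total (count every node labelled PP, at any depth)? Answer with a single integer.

3

The PP constituents are: [PP above some empty message toward your forest in each theory]; [PP toward your forest in each theory]; [PP in each theory]. Total: 3.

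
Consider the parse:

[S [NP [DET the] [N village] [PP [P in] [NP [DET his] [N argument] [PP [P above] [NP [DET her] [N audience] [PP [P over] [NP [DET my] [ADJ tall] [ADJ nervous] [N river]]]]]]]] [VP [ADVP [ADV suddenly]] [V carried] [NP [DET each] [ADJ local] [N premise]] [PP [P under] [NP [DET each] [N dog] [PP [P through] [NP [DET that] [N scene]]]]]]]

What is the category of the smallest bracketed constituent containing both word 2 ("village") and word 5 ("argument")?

NP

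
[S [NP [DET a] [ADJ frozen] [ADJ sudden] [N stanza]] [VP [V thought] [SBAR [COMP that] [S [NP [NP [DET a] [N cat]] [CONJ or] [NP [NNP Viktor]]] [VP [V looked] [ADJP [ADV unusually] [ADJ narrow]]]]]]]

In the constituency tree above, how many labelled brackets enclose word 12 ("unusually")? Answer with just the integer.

7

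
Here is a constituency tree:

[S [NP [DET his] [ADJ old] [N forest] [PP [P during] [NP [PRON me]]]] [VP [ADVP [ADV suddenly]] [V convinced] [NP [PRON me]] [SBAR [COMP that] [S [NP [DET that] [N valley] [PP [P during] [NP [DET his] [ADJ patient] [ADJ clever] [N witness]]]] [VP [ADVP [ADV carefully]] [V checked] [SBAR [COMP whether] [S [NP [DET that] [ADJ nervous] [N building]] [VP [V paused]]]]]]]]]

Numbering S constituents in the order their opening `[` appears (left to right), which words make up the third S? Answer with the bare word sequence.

In left-to-right order the S constituents are "his old forest during me suddenly convinced me that that valley during his patient clever witness carefully checked whether that nervous building paused"; "that valley during his patient clever witness carefully checked whether that nervous building paused"; "that nervous building paused". Number 3 is "that nervous building paused".

that nervous building paused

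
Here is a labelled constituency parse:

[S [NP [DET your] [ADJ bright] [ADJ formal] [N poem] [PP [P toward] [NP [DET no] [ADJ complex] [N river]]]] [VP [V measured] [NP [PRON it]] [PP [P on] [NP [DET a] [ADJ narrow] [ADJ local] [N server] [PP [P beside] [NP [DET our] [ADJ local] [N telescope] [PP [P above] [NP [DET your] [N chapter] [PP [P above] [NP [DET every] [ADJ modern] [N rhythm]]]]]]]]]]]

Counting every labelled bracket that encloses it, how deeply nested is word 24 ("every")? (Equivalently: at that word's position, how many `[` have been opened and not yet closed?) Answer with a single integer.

11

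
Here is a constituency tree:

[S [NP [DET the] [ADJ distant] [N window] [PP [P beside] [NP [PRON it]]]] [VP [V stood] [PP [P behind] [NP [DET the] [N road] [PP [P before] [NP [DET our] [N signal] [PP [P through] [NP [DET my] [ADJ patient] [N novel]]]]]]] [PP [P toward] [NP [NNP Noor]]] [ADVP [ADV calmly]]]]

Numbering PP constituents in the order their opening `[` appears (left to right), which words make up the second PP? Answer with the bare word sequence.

The PP opening brackets appear, in order, over: "beside it"; "behind the road before our signal through my patient novel"; "before our signal through my patient novel"; "through my patient novel"; "toward Noor". The second one spans "behind the road before our signal through my patient novel".

behind the road before our signal through my patient novel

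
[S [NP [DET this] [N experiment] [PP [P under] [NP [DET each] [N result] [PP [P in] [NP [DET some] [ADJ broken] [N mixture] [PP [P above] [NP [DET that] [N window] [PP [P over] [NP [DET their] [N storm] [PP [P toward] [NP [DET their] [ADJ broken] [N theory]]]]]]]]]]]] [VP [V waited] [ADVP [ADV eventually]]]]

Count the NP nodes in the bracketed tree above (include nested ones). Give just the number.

6

Listing each NP by its span: [NP this experiment under each result in some broken mixture above that window over their storm toward their broken theory]; [NP each result in some broken mixture above that window over their storm toward their broken theory]; [NP some broken mixture above that window over their storm toward their broken theory]; [NP that window over their storm toward their broken theory]; [NP their storm toward their broken theory]; [NP their broken theory] — that makes 6.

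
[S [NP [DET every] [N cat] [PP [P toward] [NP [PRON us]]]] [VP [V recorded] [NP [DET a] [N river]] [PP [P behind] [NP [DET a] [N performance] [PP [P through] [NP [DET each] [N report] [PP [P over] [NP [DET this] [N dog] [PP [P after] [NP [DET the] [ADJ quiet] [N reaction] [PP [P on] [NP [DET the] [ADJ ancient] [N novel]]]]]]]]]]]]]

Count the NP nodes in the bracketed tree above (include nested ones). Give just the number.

Listing each NP by its span: [NP every cat toward us]; [NP us]; [NP a river]; [NP a performance through each report over this dog after the quiet reaction on the ancient novel]; [NP each report over this dog after the quiet reaction on the ancient novel]; [NP this dog after the quiet reaction on the ancient novel] … — that makes 8.

8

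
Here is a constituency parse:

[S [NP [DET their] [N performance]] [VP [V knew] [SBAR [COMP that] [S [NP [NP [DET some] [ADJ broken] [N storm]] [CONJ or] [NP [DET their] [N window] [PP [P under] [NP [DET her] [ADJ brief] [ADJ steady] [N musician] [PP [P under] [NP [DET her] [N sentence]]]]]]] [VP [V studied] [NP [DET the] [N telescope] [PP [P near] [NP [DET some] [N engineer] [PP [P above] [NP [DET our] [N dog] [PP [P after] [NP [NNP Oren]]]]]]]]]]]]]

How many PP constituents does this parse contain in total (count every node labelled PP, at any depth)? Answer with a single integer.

5

Listing each PP by its span: [PP under her brief steady musician under her sentence]; [PP under her sentence]; [PP near some engineer above our dog after Oren]; [PP above our dog after Oren]; [PP after Oren] — that makes 5.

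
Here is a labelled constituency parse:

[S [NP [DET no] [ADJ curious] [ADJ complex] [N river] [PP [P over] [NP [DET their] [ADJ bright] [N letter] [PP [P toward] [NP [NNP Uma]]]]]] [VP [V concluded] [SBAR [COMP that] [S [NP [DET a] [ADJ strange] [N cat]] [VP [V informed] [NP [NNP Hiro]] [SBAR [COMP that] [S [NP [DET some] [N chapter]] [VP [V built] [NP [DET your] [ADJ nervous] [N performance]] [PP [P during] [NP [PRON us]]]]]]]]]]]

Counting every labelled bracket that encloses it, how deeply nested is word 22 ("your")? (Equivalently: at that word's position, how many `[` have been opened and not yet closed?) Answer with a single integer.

Counting open brackets not yet closed at "your": [S [VP [SBAR [S [VP [SBAR [S [VP [NP [DET = 10.

10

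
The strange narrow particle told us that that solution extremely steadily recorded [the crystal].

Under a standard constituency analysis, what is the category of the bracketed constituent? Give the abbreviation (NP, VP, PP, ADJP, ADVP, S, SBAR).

"crystal" is the head of the bracketed span, so the span is a noun phrase: NP.

NP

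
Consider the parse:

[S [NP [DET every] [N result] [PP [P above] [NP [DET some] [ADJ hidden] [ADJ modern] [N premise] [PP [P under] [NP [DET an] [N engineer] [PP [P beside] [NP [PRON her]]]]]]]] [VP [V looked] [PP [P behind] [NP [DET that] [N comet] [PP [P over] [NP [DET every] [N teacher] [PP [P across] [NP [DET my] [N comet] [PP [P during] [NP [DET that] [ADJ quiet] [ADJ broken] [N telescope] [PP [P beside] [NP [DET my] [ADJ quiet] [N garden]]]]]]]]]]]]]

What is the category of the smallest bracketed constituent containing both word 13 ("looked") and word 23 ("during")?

Word 13 lies under S → VP → V; word 23 lies under S → VP → PP → NP → PP → NP → PP → NP → PP → P. The lowest shared node is the VP.

VP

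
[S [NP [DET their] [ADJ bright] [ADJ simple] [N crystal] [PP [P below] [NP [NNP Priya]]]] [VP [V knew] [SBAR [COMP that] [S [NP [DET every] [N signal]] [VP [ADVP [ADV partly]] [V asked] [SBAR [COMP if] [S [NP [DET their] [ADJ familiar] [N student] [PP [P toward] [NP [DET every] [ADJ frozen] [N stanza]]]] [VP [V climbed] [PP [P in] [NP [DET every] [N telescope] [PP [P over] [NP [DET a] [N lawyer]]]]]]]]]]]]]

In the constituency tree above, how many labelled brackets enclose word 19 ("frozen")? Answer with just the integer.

11

Path from the root down to the word: S → VP → SBAR → S → VP → SBAR → S → NP → PP → NP → ADJ. That is 11 enclosing brackets.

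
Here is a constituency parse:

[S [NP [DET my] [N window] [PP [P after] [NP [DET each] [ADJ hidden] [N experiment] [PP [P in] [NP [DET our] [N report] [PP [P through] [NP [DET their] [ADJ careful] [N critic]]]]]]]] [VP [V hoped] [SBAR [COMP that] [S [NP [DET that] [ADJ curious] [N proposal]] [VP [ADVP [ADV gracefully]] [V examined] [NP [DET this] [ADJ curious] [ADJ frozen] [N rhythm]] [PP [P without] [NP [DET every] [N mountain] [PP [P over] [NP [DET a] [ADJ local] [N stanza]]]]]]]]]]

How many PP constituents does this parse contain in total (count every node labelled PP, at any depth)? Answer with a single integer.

Listing each PP by its span: [PP after each hidden experiment in our report through their careful critic]; [PP in our report through their careful critic]; [PP through their careful critic]; [PP without every mountain over a local stanza]; [PP over a local stanza] — that makes 5.

5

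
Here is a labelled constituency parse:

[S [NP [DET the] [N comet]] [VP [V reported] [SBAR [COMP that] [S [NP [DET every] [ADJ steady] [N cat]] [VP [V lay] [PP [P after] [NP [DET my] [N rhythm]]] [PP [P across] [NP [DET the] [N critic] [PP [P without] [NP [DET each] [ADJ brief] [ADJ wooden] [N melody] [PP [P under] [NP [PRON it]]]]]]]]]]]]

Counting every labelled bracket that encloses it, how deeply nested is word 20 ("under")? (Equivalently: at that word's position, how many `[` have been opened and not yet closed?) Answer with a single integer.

11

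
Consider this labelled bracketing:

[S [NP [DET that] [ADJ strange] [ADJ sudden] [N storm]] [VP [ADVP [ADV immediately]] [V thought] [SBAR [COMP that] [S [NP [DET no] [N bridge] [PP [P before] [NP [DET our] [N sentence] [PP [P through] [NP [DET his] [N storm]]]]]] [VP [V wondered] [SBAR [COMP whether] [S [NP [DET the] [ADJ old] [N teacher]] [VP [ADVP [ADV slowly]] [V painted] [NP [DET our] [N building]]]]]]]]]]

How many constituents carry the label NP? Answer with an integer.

The NP constituents are: [NP that strange sudden storm]; [NP no bridge before our sentence through his storm]; [NP our sentence through his storm]; [NP his storm]; [NP the old teacher]; [NP our building]. Total: 6.

6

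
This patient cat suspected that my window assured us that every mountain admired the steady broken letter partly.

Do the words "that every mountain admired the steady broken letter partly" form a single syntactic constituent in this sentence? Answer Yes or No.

Yes

These words form the whole subordinate clause headed by "that", so yes — one constituent.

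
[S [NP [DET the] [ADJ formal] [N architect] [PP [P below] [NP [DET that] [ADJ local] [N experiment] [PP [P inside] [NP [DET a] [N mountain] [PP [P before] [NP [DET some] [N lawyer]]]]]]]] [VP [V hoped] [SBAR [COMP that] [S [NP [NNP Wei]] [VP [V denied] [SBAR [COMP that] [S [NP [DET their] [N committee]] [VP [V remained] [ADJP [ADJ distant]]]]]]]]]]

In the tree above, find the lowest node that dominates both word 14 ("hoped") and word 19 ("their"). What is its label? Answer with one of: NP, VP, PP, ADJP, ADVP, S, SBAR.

The smallest bracket enclosing both words is [VP hoped that Wei denied that their committee remained distant], so the label is VP.

VP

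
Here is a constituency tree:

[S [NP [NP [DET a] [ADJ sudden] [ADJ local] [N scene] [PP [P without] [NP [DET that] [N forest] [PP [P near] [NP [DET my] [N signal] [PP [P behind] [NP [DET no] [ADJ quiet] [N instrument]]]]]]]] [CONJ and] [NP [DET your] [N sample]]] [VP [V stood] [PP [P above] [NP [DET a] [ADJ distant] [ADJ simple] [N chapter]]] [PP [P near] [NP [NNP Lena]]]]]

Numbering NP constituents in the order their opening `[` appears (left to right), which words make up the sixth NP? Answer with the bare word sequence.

The NP opening brackets appear, in order, over: "a sudden local scene without that forest near my signal behind no quiet instrument and your sample"; "a sudden local scene without that forest near my signal behind no quiet instrument"; "that forest near my signal behind no quiet instrument"; "my signal behind no quiet instrument"; "no quiet instrument"; "your sample"; "a distant simple chapter"; "Lena". The sixth one spans "your sample".

your sample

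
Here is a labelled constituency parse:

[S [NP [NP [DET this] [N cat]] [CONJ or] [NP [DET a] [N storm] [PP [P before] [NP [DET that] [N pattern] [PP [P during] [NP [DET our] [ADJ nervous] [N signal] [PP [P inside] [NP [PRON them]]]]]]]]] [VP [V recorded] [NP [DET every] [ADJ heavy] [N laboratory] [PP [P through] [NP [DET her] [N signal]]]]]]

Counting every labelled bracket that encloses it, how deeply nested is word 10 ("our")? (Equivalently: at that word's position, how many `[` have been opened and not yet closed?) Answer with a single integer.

The word sits inside DET, which is inside NP, inside PP, inside NP, inside PP, inside NP, inside NP, inside S — 8 brackets in all.

8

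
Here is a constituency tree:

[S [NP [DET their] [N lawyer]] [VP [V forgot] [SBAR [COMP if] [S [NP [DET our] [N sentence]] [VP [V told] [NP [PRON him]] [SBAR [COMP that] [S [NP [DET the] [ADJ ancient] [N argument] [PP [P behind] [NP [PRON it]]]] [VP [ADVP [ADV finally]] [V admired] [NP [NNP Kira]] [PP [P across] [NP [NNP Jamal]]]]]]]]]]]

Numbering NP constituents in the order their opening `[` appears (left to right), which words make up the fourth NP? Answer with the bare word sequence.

The NP opening brackets appear, in order, over: "their lawyer"; "our sentence"; "him"; "the ancient argument behind it"; "it"; "Kira"; "Jamal". The fourth one spans "the ancient argument behind it".

the ancient argument behind it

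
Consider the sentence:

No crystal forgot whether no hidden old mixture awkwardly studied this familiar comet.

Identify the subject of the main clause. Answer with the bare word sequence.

The subject of the main clause is the NP immediately before the verb "forgot": "no crystal".

no crystal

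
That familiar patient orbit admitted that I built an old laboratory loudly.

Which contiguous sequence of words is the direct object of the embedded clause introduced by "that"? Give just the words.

Within the embedded clause introduced by "that", the direct object of "built" is "an old laboratory".

an old laboratory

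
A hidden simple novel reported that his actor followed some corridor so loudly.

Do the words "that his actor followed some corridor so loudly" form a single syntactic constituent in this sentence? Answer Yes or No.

These words form the whole subordinate clause headed by "that", so yes — one constituent.

Yes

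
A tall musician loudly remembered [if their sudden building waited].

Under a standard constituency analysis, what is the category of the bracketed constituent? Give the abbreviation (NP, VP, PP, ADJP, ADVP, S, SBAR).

SBAR

The bracketed span "if their sudden building waited" is headed by "if", making it a subordinate clause (SBAR).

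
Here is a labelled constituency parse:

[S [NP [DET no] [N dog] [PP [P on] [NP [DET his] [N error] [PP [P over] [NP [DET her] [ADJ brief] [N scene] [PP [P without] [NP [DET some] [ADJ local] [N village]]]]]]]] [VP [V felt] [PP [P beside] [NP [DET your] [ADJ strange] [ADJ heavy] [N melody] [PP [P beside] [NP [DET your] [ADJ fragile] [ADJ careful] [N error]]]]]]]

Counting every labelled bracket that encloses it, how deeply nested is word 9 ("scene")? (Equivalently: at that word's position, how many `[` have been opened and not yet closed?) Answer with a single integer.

7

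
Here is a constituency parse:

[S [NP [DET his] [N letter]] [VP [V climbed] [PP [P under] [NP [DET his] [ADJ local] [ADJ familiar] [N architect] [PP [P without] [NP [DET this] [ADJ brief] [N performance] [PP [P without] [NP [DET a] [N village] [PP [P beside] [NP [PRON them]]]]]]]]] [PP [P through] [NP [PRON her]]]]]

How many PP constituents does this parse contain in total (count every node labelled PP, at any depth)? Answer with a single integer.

5

Listing each PP by its span: [PP under his local familiar architect without this brief performance without a village beside them]; [PP without this brief performance without a village beside them]; [PP without a village beside them]; [PP beside them]; [PP through her] — that makes 5.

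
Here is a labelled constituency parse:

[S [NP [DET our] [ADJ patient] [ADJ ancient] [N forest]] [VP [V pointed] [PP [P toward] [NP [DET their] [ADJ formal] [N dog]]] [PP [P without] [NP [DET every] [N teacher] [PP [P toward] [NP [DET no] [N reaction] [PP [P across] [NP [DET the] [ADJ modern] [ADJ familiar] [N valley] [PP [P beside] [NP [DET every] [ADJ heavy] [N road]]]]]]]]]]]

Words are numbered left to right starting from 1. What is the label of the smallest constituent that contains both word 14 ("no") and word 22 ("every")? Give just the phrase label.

NP

Word 14 lies under S → VP → PP → NP → PP → NP → DET; word 22 lies under S → VP → PP → NP → PP → NP → PP → NP → PP → NP → DET. The lowest shared node is the NP.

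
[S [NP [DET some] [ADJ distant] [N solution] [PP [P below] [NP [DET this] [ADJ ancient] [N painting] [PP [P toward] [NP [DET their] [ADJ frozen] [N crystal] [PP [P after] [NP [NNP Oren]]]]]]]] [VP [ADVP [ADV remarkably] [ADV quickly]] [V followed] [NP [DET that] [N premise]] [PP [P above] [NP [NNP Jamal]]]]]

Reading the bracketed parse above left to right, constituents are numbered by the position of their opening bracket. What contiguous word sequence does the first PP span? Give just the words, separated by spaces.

below this ancient painting toward their frozen crystal after Oren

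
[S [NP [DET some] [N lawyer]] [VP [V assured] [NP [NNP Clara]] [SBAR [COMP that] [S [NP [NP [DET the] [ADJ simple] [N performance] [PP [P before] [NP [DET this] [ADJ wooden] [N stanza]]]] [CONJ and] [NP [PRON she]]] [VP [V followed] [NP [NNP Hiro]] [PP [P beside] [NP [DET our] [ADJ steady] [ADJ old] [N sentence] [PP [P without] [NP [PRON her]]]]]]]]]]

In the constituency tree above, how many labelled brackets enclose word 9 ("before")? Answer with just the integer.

8

Counting open brackets not yet closed at "before": [S [VP [SBAR [S [NP [NP [PP [P = 8.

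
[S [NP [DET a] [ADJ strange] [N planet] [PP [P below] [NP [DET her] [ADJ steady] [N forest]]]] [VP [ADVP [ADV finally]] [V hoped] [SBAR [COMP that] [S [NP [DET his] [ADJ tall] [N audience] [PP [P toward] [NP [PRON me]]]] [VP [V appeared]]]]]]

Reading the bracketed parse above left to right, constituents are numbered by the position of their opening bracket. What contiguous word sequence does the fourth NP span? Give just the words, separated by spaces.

The NP opening brackets appear, in order, over: "a strange planet below her steady forest"; "her steady forest"; "his tall audience toward me"; "me". The fourth one spans "me".

me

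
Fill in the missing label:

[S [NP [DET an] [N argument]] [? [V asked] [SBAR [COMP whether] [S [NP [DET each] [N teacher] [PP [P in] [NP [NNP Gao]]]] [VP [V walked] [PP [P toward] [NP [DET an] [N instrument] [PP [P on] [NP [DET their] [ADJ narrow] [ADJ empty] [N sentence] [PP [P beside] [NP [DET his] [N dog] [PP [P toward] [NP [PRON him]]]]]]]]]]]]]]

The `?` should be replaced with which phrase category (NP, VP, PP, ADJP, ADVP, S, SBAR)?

A constituent whose immediate children are V 'asked', SBAR is a verb phrase: VP.

VP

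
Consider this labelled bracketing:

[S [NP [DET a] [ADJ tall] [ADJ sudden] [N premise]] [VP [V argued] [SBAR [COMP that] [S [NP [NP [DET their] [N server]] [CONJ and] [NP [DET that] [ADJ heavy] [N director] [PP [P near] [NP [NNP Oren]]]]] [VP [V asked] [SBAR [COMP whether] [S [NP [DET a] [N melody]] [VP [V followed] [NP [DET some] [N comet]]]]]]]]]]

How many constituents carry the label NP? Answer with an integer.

The NP constituents are: [NP a tall sudden premise]; [NP their server and that heavy director near Oren]; [NP their server]; [NP that heavy director near Oren]; [NP Oren]; [NP a melody] …. Total: 7.

7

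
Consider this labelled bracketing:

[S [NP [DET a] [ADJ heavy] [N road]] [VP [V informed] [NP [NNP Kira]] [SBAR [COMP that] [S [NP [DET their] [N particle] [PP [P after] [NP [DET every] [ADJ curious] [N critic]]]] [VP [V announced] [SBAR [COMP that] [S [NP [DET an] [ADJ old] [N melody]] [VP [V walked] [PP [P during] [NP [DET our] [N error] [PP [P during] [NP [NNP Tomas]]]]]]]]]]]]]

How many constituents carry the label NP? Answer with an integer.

7

Scanning left to right, an opening `[NP` appears at word positions 1, 5, 7, 10, 15, 20, 23 — 7 in total.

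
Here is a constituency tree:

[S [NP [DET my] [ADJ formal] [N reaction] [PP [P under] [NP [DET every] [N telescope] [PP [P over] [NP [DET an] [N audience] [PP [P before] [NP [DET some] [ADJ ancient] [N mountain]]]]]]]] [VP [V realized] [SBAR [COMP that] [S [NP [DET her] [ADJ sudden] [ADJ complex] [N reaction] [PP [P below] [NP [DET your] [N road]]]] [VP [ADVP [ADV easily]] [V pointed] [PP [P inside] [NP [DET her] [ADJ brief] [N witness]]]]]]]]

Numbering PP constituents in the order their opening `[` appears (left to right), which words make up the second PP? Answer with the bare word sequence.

over an audience before some ancient mountain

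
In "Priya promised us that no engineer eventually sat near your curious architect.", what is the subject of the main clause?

Priya

The subject of the main clause is the NP immediately before the verb "promised": "Priya".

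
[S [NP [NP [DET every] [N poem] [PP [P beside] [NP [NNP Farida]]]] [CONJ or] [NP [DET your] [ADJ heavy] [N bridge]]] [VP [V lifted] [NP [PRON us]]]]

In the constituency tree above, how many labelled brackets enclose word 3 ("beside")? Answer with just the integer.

Path from the root down to the word: S → NP → NP → PP → P. That is 5 enclosing brackets.

5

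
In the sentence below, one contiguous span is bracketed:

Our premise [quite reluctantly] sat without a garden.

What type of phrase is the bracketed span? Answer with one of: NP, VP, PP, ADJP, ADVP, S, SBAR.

ADVP

The span is built around the adverb "reluctantly" — an adverb phrase (ADVP).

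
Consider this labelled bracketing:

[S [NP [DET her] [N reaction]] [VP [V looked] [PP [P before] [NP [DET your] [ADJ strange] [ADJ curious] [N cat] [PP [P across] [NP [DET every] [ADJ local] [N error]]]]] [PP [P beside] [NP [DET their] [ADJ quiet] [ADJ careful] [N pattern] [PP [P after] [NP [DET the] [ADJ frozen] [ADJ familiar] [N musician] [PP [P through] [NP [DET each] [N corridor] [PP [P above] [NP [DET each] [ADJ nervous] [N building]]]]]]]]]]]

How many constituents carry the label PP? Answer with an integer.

6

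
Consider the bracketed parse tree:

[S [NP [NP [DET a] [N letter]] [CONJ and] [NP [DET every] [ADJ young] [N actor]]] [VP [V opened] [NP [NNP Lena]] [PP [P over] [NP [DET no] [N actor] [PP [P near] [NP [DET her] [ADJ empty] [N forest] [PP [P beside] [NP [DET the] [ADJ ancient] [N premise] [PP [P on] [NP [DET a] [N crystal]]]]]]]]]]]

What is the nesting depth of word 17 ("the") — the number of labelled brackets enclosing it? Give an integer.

9

Path from the root down to the word: S → VP → PP → NP → PP → NP → PP → NP → DET. That is 9 enclosing brackets.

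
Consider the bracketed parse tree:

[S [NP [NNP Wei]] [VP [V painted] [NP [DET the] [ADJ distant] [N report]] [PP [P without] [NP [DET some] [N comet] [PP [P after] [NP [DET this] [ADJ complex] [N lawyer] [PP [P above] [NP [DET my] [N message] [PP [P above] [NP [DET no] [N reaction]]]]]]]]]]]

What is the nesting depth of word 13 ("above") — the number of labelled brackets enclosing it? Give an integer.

The word sits inside P, which is inside PP, inside NP, inside PP, inside NP, inside PP, inside VP, inside S — 8 brackets in all.

8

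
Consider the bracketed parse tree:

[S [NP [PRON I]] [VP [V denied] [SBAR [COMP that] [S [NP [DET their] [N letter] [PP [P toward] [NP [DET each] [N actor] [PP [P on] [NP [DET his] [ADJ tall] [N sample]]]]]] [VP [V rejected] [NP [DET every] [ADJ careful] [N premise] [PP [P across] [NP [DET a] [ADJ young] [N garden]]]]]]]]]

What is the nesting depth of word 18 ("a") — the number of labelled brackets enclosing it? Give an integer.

9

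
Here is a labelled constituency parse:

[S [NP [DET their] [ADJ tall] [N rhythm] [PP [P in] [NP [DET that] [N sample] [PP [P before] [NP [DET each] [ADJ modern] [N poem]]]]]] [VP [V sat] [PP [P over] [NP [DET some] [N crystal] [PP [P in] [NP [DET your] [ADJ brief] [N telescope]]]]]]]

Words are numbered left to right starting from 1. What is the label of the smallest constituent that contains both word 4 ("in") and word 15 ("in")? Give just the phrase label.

S

The smallest bracket enclosing both words is [S their tall rhythm in that sample before each modern poem sat over some crystal in your brief telescope], so the label is S.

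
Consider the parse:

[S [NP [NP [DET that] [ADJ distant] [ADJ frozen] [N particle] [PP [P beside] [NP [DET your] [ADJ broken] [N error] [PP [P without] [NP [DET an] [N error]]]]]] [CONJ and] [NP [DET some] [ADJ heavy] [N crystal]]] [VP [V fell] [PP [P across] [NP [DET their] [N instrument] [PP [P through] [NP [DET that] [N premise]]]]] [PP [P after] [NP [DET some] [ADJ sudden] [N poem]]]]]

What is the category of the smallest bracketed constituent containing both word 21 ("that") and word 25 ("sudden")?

VP

The smallest bracket enclosing both words is [VP fell across their instrument through that premise after some sudden poem], so the label is VP.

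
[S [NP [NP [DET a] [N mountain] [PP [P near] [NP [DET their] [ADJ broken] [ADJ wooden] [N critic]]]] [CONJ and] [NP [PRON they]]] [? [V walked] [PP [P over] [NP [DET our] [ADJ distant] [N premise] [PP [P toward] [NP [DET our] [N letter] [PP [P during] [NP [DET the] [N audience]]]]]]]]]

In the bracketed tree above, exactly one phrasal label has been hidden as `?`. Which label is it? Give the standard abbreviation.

VP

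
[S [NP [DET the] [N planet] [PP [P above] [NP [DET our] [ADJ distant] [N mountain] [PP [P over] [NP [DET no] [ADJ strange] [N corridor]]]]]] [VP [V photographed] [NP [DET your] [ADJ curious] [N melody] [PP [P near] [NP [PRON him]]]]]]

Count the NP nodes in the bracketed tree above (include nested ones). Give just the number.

5

Scanning left to right, an opening `[NP` appears at word positions 1, 4, 8, 12, 16 — 5 in total.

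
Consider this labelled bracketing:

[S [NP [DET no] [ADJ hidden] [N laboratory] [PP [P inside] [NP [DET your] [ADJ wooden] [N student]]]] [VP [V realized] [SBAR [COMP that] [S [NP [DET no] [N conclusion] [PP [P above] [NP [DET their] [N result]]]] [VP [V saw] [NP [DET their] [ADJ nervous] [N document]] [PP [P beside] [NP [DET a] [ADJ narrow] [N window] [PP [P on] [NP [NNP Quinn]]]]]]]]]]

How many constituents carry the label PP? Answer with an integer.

4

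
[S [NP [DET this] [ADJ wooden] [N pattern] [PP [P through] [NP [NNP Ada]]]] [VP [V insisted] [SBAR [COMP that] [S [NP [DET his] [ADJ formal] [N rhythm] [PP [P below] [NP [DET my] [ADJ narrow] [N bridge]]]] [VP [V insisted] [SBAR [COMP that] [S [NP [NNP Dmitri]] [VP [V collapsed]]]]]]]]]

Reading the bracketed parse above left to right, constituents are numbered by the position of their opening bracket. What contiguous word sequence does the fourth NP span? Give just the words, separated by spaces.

In left-to-right order the NP constituents are "this wooden pattern through Ada"; "Ada"; "his formal rhythm below my narrow bridge"; "my narrow bridge"; "Dmitri". Number 4 is "my narrow bridge".

my narrow bridge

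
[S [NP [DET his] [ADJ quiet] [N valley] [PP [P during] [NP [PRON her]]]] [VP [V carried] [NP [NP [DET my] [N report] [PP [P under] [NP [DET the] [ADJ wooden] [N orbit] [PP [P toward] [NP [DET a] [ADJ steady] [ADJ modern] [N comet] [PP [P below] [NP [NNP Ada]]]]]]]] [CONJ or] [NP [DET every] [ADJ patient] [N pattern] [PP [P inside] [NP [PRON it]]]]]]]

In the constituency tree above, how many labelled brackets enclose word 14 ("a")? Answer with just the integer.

9

Counting open brackets not yet closed at "a": [S [VP [NP [NP [PP [NP [PP [NP [DET = 9.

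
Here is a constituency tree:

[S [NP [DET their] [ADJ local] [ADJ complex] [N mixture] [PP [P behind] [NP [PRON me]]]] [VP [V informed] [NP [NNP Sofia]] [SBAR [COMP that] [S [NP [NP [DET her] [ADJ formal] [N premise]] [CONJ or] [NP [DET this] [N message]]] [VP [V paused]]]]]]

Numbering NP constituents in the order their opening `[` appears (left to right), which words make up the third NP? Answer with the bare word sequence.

Sofia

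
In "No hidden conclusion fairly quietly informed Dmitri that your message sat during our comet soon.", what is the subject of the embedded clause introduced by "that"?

"your message" is the NP that combines with the VP headed by "sat" to form the embedded clause introduced by "that" — the subject.

your message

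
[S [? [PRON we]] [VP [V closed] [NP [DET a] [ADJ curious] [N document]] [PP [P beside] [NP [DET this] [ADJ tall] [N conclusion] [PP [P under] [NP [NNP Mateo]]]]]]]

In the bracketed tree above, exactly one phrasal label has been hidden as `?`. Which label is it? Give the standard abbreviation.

NP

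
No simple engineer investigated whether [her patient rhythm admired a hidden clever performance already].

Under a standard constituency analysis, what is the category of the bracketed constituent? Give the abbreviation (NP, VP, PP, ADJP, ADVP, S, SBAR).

The bracketed span "her patient rhythm admired a hidden clever performance already" is headed by "admired", making it a clause (S).

S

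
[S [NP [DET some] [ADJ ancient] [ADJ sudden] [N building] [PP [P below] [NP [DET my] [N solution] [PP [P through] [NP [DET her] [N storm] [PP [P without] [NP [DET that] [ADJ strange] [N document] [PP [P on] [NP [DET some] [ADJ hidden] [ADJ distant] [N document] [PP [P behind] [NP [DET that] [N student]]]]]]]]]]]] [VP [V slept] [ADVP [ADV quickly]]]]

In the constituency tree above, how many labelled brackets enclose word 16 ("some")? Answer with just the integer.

11

The word sits inside DET, which is inside NP, inside PP, inside NP, inside PP, inside NP, inside PP, inside NP, inside PP, inside NP, inside S — 11 brackets in all.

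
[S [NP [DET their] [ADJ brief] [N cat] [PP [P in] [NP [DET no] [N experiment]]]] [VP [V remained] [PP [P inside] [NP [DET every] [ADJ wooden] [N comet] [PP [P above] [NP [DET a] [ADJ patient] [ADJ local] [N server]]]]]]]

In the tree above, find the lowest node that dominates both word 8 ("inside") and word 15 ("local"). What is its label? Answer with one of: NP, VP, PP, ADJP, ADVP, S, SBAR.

PP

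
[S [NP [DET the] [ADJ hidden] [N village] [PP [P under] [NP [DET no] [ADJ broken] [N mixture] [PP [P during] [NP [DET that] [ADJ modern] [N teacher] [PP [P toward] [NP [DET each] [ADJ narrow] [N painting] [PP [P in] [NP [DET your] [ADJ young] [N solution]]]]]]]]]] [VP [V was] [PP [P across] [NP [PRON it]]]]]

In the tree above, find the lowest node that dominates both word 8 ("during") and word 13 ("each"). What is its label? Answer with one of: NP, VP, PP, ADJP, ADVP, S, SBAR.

The smallest bracket enclosing both words is [PP during that modern teacher toward each narrow painting in your young solution], so the label is PP.

PP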